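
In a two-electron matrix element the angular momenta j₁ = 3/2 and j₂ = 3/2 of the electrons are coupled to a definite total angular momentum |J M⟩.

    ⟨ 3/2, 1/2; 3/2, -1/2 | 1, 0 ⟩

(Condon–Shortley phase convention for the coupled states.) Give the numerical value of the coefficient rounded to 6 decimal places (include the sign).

√[3·2!1!1!/5! · 2!1!1!2!1!1!] = √(1/5)
  +(−1)^0/∏(0,2,1,1,0,0)! = 1/2  (running 1/2)
  +(−1)^1/∏(1,1,0,0,1,1)! = -1  (running -1/2)
⟨..|..⟩ = √(1/5)·(-1/2) = -0.223607

−√(1/20) ≈ -0.223607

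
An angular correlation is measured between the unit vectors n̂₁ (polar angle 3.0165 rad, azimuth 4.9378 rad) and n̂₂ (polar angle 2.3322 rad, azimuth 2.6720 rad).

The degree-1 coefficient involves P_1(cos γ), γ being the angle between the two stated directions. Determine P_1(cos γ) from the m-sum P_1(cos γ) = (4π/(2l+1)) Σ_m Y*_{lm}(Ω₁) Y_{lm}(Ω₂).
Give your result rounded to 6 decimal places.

Addition theorem: P_1(cos γ) = (4π/3) Σ_m Y*_{lm}(Ω₁) Y_{lm}(Ω₂), m = −1…1:
  term(m=-1) = (-0.006904, 0.008280)   from Y*(Ω₁)=(0.009635, -0.042016), Y(Ω₂)=(-0.223020, -0.113173)
  term(m=+0) = (0.163424, 0.000000)   from Y*(Ω₁)=(-0.484785, -0.000000), Y(Ω₂)=(-0.337106, 0.000000)
  term(m=+1) = (-0.006904, -0.008280)   from Y*(Ω₁)=(-0.009635, -0.042016), Y(Ω₂)=(0.223020, -0.113173)
Accumulated sum (0.149616, 0.000000); after 4π/(2l+1) scaling, (0.626711, 0.000000) ⇒ P_1 = 0.626711

0.626711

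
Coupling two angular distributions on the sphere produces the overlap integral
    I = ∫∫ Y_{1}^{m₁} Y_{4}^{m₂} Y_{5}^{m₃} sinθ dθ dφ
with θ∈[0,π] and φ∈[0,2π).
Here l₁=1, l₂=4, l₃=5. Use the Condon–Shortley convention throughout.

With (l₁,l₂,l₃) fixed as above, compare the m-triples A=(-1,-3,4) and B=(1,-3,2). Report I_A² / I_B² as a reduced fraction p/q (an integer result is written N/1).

Same 1,4,5: normalisation and zero-m 3j drop out of the ratio.
A: Δ: 0! 2! 8! / 11! → 1/495; sum: t=0:+1/10080 = 1/10080; 3j²(1 4 5; -1 -3 4) = Δ·Π!·Σ² = 4/55  (sign -1)
B: Δ: 0! 2! 8! / 11! → 1/495; sum: t=0:+1/10080 = 1/10080; 3j²(1 4 5; 1 -3 2) = Δ·Π!·Σ² = 1/165  (sign -1)
I_A²/I_B² = (4/55)/(1/165) = 12/1

12/1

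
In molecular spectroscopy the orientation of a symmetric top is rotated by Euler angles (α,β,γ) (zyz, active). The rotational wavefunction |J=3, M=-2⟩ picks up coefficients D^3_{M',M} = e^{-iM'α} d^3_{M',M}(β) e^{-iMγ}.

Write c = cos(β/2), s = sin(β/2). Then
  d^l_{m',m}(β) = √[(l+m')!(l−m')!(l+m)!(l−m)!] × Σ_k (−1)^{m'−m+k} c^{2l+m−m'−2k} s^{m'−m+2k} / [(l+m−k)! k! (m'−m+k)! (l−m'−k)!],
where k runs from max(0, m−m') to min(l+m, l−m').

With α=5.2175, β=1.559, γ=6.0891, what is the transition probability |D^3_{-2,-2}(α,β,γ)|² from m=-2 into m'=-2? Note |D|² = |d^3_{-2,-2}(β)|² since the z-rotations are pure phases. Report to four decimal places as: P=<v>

P=0.2528

Split into d^3_{-2,-2}(β=1.5590) × two z-phases.
With c≡cos(β/2)=0.711265 and s≡sin(β/2)=0.702924, N=[1·120·1·120]^{1/2}=120.000000
k: max(0,(-2)−(-2))=0 … min(3+(-2),3−(-2))=1
  k=0: (−1)^0·120.0000/(120)·0.7113^6·0.7029^0 = +0.129476
  k=1: (−1)^1·120.0000/(24)·0.7113^4·0.7029^2 = -0.632285
d^3_{-2,-2}(1.5590) = +0.129476 -0.632285 = -0.502809
|D^3_{-2,-2}|² = |d^3_{-2,-2}(β)|² = (-0.502809)² = 0.252817 (the z-rotation phases have unit modulus)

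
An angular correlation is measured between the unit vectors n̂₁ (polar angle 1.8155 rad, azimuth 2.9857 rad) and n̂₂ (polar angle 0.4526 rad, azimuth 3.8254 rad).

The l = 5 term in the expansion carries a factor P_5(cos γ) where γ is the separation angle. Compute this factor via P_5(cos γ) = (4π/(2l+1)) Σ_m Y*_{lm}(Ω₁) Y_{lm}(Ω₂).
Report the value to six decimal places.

0.120202

Expand P_5 via completeness: Σ_{m} conj(Y_{5,m}) at Ω₁ times Y_{5,m} at Ω₂ —
  [-5]  conj(Y_{5,-5})(Ω₁) = (-0.283802, 0.280453) ; Y_{5,-5}(Ω₂) = (0.007139, -0.002033) ; Δ = (-0.001456, 0.002579)
  [-4]  conj(Y_{5,-4})(Ω₁) = (-0.255770, 0.183979) ; Y_{5,-4}(Ω₂) = (-0.044341, -0.019080) ; Δ = (0.014851, -0.003278)
  [-3]  conj(Y_{5,-3})(Ω₁) = (0.133040, -0.067191) ; Y_{5,-3}(Ω₂) = (0.083984, 0.161072) ; Δ = (0.021996, 0.015786)
  [-2]  conj(Y_{5,-2})(Ω₁) = (0.303084, -0.097683) ; Y_{5,-2}(Ω₂) = (0.083887, -0.407168) ; Δ = (-0.014349, -0.131600)
  [-1]  conj(Y_{5,-1})(Ω₁) = (-0.076935, 0.012092) ; Y_{5,-1}(Ω₂) = (-0.370597, 0.302028) ; Δ = (0.024860, -0.027718)
  [+0]  conj(Y_{5,0})(Ω₁) = (-0.314740, -0.000000) ; Y_{5,0}(Ω₂) = (-0.042620, 0.000000) ; Δ = (0.013414, 0.000000)
  [+1]  conj(Y_{5,1})(Ω₁) = (0.076935, 0.012092) ; Y_{5,1}(Ω₂) = (0.370597, 0.302028) ; Δ = (0.024860, 0.027718)
  [+2]  conj(Y_{5,2})(Ω₁) = (0.303084, 0.097683) ; Y_{5,2}(Ω₂) = (0.083887, 0.407168) ; Δ = (-0.014349, 0.131600)
  [+3]  conj(Y_{5,3})(Ω₁) = (-0.133040, -0.067191) ; Y_{5,3}(Ω₂) = (-0.083984, 0.161072) ; Δ = (0.021996, -0.015786)
  [+4]  conj(Y_{5,4})(Ω₁) = (-0.255770, -0.183979) ; Y_{5,4}(Ω₂) = (-0.044341, 0.019080) ; Δ = (0.014851, 0.003278)
  [+5]  conj(Y_{5,5})(Ω₁) = (0.283802, 0.280453) ; Y_{5,5}(Ω₂) = (-0.007139, -0.002033) ; Δ = (-0.001456, -0.002579)
Total Σ_m = (0.105219, -0.000000). Multiply by 1.142397: (0.120202, -0.000000). P_5(cos γ) = 0.120202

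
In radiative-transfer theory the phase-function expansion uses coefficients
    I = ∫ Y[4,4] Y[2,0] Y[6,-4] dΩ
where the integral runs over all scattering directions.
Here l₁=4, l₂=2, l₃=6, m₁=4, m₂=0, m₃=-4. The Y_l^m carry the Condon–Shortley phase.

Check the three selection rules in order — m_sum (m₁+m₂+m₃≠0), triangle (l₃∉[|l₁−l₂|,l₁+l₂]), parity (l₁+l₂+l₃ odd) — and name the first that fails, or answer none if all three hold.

none

azimuthal sum: 4 + 0 − 4 = 0  ✓
2 ≤ 6 ≤ 6 (triangle on l)  ✓
L = 4 + 2 + 6 = 12 (even)  ✓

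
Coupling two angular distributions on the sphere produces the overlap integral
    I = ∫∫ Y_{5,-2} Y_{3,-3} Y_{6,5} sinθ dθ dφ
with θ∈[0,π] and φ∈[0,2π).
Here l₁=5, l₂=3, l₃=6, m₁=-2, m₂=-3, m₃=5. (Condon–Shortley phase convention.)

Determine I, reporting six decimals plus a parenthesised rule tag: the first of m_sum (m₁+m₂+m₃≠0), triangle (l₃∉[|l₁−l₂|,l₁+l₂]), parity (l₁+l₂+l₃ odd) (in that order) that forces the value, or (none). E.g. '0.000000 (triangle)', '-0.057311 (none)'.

Checks pass: Σm=0; 14 even; l₃=6∈[2,8].
(2·5+1)(2·3+1)(2·6+1) = 1001
Δ: 2! 8! 4! / 15! → 1/675675
sum: t=0:+1/8640 t=1:−1/2304 t=2:+1/8640 = -7/34560
3j²(5 3 6; 0 0 0) = Δ·Π!·Σ² = 7/429  (sign -1)
sum: t=0:+1/241920 = 1/241920
3j²(5 3 6; -2 -3 5) = Δ·Π!·Σ² = 2/91  (sign -1)
combine: 4πI² = 1001·7/429·2/91 = 14/39
take √, sign +1: I = 0.16901560
No selection rule forces the value: the integral is nonzero (none).

0.169016 (none)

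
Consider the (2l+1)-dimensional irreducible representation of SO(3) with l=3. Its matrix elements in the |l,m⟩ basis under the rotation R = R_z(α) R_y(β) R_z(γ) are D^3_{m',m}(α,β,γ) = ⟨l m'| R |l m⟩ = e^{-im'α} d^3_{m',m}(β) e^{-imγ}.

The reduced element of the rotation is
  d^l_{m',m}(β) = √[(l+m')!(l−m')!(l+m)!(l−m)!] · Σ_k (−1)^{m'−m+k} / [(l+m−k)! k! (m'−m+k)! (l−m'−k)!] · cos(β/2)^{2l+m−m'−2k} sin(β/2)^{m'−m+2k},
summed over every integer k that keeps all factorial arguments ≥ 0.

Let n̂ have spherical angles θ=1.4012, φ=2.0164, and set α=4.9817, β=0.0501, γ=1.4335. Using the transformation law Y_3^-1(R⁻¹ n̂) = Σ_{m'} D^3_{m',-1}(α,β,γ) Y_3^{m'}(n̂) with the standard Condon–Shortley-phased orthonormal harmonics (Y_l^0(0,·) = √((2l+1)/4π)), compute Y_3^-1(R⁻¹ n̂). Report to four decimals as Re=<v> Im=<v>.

Re=0.0915 Im=0.2834

Need the full column D^3_{m',-1} for m'=−3..3 at α=4.9817, β=0.0501, γ=1.4335.
cos(β/2)=0.999686, sin(β/2)=0.025047
d^3_{-3,-1}: single k=2 term ⇒ +0.002427;  D = -0.001901-0.001508i
d^3_{-2,-1}: k∈[1..2] ⇒ +0.079083 -0.000099 = +0.078983;  D = +0.030854-0.072708i
d^3_{-1,-1}: k∈[0..2] ⇒ +0.998119 -0.005013 +0.000002 = +0.993109;  D = +0.984467+0.130724i
d^3_{0,-1}: k∈[0..2] ⇒ -0.086631 +0.000163 -0.000000 = -0.086468;  D = -0.011834-0.085654i
d^3_{1,-1}: k∈[0..2] ⇒ +0.003760 -0.000003 +0.000000 = +0.003756;  D = -0.003450+0.001486i
d^3_{2,-1}: k∈[0..1] ⇒ -0.000099 +0.000000 = -0.000099;  D = +0.000062+0.000077i
d^3_{3,-1}: single k=0 term ⇒ +0.000002;  D = +0.000001-0.000001i
Y_3^{m'}(θ=1.4012,φ=2.0164) and Σ D·Y over m':
  (-0.0019-0.0015i)·(+0.3886+0.0926i)  (+0.0309-0.0727i)·(-0.1053+0.1303i)  (+0.9845+0.1307i)·(+0.1177+0.2465i)  (-0.0118-0.0857i)·(-0.1800+0.0000i)  (-0.0035+0.0015i)·(-0.1177+0.2465i)  (+0.0001+0.0001i)·(-0.1053-0.1303i)  (+0.0000-0.0000i)·(-0.3886+0.0926i)
Y_3^-1(R⁻¹ n̂) = +0.091487+0.283350i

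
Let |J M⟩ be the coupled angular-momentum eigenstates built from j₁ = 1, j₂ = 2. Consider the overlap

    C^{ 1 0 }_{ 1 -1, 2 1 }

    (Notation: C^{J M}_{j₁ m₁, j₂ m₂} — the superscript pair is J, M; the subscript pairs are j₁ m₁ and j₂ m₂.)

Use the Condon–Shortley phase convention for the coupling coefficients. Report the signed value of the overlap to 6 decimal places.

+0.547723  (= +√(3/10))

√[3·2!0!2!/5! · 0!2!3!1!1!1!] = √(6/5)
  +(−1)^2/∏(2,0,0,1,0,1)! = 1/2  (running 1/2)
⟨..|..⟩ = √(6/5)·(1/2) = +0.547723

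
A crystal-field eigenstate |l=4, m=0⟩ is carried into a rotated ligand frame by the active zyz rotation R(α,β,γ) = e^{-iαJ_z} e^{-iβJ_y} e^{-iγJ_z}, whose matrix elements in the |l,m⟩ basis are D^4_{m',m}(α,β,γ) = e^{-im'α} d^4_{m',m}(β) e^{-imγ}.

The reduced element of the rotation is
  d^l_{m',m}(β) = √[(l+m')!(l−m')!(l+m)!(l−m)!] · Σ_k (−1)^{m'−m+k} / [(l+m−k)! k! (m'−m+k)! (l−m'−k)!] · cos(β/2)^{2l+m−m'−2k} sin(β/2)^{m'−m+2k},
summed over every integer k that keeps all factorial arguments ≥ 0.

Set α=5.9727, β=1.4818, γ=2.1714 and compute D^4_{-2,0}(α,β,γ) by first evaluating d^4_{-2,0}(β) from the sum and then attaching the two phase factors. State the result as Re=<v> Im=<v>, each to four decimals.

First d^4_{-2,0}(β=1.4818), then the phase factors e^{-i(-2)α} and e^{-i(0)γ}:
Half-angle: c=0.737861, s=0.674952. N=√(2·720·24·24)=910.735966
k∈{2,3,4} keeps every argument non-negative
  k=2: (−1)^0·910.7360/(96)·0.7379^6·0.6750^2 = +0.697455
  k=3: (−1)^1·910.7360/(36)·0.7379^4·0.6750^4 = -1.556257
  k=4: (−1)^2·910.7360/(96)·0.7379^2·0.6750^6 = +0.488325
d^4_{-2,0}(1.4818) = +0.697455 -1.556257 +0.488325 = -0.370477
D = (+0.813314-0.581825i)·(-0.370477)·(+1.000000+0.000000i) = -0.301314+0.215553i

Re=-0.3013 Im=0.2156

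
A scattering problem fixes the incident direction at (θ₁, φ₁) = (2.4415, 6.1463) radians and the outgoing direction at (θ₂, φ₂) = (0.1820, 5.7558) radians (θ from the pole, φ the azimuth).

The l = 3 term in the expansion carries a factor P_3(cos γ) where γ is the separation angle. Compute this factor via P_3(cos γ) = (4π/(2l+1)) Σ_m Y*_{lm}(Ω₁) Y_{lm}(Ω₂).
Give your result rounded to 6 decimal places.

0.297766

Addition theorem: P_3(cos γ) = (4π/7) Σ_m Y*_{lm}(Ω₁) Y_{lm}(Ω₂), m = −3…3:
  [-3]  conj(Y_{3,-3})(Ω₁) = (0.102309, -0.044546) ; Y_{3,-3}(Ω₂) = (-0.000028, 0.002474) ; Δ = (0.000107, 0.000254)
  [-2]  conj(Y_{3,-2})(Ω₁) = (-0.312364, 0.087719) ; Y_{3,-2}(Ω₂) = (0.016247, 0.028640) ; Δ = (-0.007587, -0.007521)
  [-1]  conj(Y_{3,-1})(Ω₁) = (0.396965, -0.054681) ; Y_{3,-1}(Ω₂) = (0.193907, 0.112934) ; Δ = (0.083150, 0.034228)
  [+0]  conj(Y_{3,0})(Ω₁) = (0.021559, -0.000000) ; Y_{3,0}(Ω₂) = (0.673909, 0.000000) ; Δ = (0.014529, 0.000000)
  [+1]  conj(Y_{3,1})(Ω₁) = (-0.396965, -0.054681) ; Y_{3,1}(Ω₂) = (-0.193907, 0.112934) ; Δ = (0.083150, -0.034228)
  [+2]  conj(Y_{3,2})(Ω₁) = (-0.312364, -0.087719) ; Y_{3,2}(Ω₂) = (0.016247, -0.028640) ; Δ = (-0.007587, 0.007521)
  [+3]  conj(Y_{3,3})(Ω₁) = (-0.102309, -0.044546) ; Y_{3,3}(Ω₂) = (0.000028, 0.002474) ; Δ = (0.000107, -0.000254)
Σ over m = (0.165868, 0.000000); ×(4π/7) → (0.297766, 0.000000). Real part: 0.297766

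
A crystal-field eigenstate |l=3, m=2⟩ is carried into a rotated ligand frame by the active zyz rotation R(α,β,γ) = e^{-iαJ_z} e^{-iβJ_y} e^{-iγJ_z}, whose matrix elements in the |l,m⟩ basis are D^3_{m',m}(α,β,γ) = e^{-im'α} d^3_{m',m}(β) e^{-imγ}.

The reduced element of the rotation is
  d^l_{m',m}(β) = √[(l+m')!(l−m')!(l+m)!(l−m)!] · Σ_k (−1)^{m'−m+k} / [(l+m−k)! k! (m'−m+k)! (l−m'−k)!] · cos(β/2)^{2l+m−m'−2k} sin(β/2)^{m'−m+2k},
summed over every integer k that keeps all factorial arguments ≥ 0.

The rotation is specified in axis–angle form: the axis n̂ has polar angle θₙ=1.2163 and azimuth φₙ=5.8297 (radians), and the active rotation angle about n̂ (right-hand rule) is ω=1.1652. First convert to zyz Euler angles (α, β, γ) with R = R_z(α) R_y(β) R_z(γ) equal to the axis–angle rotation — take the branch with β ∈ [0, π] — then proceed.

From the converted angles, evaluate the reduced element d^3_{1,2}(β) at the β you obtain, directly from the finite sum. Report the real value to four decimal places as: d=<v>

d=0.2064

Axis–angle → zyz. n̂ = (sinθₙcosφₙ, sinθₙsinφₙ, cosθₙ) = (+0.843032, -0.410861, +0.347118), ω = 1.1652.
R = I cosω + sinω [n̂]ₓ + (1−cosω) n̂n̂ᵀ gives
  R = [+0.824850, -0.528658, -0.200358; +0.109252, +0.496768, -0.860979; +0.554695, +0.688289, +0.467516]
β = atan2(√(R₁₃²+R₂₃²), R₃₃) = 1.084318; α = atan2(R₂₃, R₁₃) mod 2π = 4.483749; γ = atan2(R₃₂, −R₃₁) mod 2π = 2.249127
d^3_{1,2}(β=1.0843) via the finite sum:
With c≡cos(β/2)=0.856597 and s≡sin(β/2)=0.515986, N=[24·2·120·1]^{1/2}=75.894664
Admissible k: 1..2 (factorial args all ≥0)
  k=1: (−1)^0·75.8947/(24)·0.8566^5·0.5160^1 = +0.752524
  k=2: (−1)^1·75.8947/(12)·0.8566^3·0.5160^3 = -0.546102
d^3_{1,2}(1.0843) = +0.752524 -0.546102 = +0.206422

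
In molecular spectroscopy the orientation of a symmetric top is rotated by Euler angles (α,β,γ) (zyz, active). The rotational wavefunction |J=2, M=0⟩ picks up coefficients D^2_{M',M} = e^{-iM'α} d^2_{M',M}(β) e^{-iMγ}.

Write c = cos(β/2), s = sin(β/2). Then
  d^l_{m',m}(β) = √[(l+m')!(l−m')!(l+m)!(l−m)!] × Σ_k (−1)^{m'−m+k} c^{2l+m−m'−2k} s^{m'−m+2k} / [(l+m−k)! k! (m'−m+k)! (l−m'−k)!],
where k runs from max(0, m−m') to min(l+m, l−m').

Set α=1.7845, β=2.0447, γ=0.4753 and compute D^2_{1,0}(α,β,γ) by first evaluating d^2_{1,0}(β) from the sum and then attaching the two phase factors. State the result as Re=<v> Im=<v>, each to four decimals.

D^2_{1,0}(1.7845,2.0447,0.4753) = e^{-i·1·1.7845}·d^2_{1,0}(2.0447)·e^{-i·0·0.4753}. Compute d first:
Half-angle: c=0.521362, s=0.853336. N=√(6·1·2·2)=4.898979
The bounds max(0,m−m')=0 and min(l+m,l−m')=1 give 2 terms
  k=0: (−1)^1·4.8990/(2)·0.5214^3·0.8533^1 = -0.296220
  k=1: (−1)^2·4.8990/(2)·0.5214^1·0.8533^3 = +0.793551
d^2_{1,0}(2.0447) = -0.296220 +0.793551 = +0.497331
Phases: e^{-i·(1)·1.7845}=-0.212081-0.977252i, e^{-i·(0)·0.4753}=+1.000000+0.000000i ⇒ D=-0.105474-0.486018i

Re=-0.1055 Im=-0.4860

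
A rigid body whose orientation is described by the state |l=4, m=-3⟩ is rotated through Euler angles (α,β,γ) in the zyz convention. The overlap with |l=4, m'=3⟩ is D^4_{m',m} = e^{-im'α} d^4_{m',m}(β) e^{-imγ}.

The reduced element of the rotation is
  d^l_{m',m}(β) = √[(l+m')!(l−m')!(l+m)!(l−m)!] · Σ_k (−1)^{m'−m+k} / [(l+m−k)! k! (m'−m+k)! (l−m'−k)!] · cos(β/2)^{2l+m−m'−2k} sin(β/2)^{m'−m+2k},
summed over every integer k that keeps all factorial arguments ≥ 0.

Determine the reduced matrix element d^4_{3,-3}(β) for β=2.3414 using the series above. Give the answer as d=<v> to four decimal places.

d^4_{3,-3}(β=2.3414) via the finite sum:
c=cos(2.341400/2)=0.389507, s=sin(2.341400/2)=0.921023; N=√[5040·1·1·5040]=5040.000000
k∈{0,1} keeps every argument non-negative
  k=0: (−1)^6·5040.0000/(720)·0.3895^2·0.9210^6 = +0.648266
  k=1: (−1)^7·5040.0000/(5040)·0.3895^0·0.9210^8 = -0.517804
d^4_{3,-3}(2.3414) = +0.648266 -0.517804 = +0.130461

d=0.1305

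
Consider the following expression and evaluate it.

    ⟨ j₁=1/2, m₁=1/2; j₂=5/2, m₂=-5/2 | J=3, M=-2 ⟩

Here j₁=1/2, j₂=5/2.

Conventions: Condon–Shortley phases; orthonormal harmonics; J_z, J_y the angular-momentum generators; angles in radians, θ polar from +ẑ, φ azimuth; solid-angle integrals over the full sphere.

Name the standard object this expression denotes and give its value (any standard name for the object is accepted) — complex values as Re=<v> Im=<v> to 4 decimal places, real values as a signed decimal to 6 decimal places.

This is a Clebsch–Gordan (vector-coupling) coefficient.
√[7·0!1!5!/7! · 1!0!0!5!1!5!] = √(2400)
  +(−1)^0/∏(0,0,0,0,1,5)! = 1/120  (running 1/120)
⟨..|..⟩ = √(2400)·(1/120) = +0.408248

Clebsch–Gordan coefficient, +√(1/6) ≈ +0.408248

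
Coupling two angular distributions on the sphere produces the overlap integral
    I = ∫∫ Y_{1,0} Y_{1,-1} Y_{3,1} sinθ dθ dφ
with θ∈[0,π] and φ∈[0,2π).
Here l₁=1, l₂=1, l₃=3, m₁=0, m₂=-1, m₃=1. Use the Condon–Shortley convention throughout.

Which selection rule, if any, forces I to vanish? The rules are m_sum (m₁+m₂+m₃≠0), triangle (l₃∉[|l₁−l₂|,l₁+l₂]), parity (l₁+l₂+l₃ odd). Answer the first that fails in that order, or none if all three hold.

triangle

Σmᵢ = 0  ✓
l₃∈[|l₁−l₂|,l₁+l₂]=[0,2] required, l₃=3 fails  ✗
Σlᵢ = 5 ⇒ odd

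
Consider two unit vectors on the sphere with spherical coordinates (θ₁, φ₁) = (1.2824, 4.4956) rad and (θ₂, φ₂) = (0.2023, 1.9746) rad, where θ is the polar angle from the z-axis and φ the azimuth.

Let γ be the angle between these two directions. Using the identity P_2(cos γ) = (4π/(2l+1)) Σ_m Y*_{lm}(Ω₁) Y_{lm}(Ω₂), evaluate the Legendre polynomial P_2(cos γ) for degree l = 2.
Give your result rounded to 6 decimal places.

-0.477708

Summing Y*_{l m}(θ₁,φ₁)·Y_{l m}(θ₂,φ₂) over m ∈ [−2, 2]; prefactor 4π/(2·2+1) = 2.513274:
  [-2]  conj(Y_{2,-2})(Ω₁) = (-0.322176, 0.149154) ; Y_{2,-2}(Ω₂) = (-0.010779, 0.011269) ; Δ = (0.001792, -0.005238)
  [-1]  conj(Y_{2,-1})(Ω₁) = (-0.045310, -0.205719) ; Y_{2,-1}(Ω₂) = (-0.059746, -0.139828) ; Δ = (-0.026058, 0.018627)
  [+0]  conj(Y_{2,0})(Ω₁) = (-0.238854, -0.000000) ; Y_{2,0}(Ω₂) = (0.592586, 0.000000) ; Δ = (-0.141541, -0.000000)
  [+1]  conj(Y_{2,1})(Ω₁) = (0.045310, -0.205719) ; Y_{2,1}(Ω₂) = (0.059746, -0.139828) ; Δ = (-0.026058, -0.018627)
  [+2]  conj(Y_{2,2})(Ω₁) = (-0.322176, -0.149154) ; Y_{2,2}(Ω₂) = (-0.010779, -0.011269) ; Δ = (0.001792, 0.005238)
Σ over m = (-0.190074, 0.000000); ×(4π/5) → (-0.477708, 0.000000). Real part: -0.477708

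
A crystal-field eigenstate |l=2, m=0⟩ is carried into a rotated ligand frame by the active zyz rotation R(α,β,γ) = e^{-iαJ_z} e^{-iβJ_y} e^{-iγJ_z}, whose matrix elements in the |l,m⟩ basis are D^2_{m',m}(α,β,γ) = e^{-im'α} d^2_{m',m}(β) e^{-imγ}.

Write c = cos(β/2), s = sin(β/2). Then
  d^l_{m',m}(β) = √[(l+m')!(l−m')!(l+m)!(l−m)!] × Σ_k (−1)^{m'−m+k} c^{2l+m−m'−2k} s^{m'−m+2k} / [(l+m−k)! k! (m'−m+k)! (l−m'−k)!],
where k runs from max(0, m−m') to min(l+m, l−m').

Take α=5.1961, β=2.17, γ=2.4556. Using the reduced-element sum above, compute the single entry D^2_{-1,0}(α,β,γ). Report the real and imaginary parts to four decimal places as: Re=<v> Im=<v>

First d^2_{-1,0}(β=2.1700), then the phase factors e^{-i(-1)α} and e^{-i(0)γ}:
c=cos(2.170000/2)=0.466913, s=sin(2.170000/2)=0.884303; N=√[1·6·2·2]=4.898979
k: max(0,(0)−(-1))=1 … min(2+(0),2−(-1))=2
  k=1: (−1)^0·4.8990/(2)·0.4669^3·0.8843^1 = +0.220488
  k=2: (−1)^1·4.8990/(2)·0.4669^1·0.8843^3 = -0.790888
d^2_{-1,0}(2.1700) = +0.220488 -0.790888 = -0.570401
Phases: e^{-i·(-1)·5.1961}=+0.465068-0.885275i, e^{-i·(0)·2.4556}=+1.000000+0.000000i ⇒ D=-0.265275+0.504962i

Re=-0.2653 Im=0.5050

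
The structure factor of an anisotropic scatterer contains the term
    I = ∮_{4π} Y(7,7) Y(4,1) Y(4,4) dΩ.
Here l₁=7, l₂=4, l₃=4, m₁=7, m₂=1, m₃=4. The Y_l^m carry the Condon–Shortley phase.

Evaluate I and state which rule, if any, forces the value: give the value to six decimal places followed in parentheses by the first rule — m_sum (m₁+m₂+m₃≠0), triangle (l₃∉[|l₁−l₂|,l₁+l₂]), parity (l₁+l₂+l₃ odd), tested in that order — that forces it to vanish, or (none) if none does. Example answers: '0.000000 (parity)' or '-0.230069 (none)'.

Σmᵢ = 12 ≠ 0, so the φ-integral vanishes; I = 0

0.000000 (m_sum)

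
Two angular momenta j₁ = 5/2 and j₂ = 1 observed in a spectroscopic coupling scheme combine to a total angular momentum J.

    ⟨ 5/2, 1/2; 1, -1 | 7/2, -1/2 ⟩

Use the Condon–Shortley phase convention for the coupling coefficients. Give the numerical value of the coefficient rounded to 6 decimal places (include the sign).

+0.534522

triangle: 0!×5!×2!/8! = 240/40320
(j±m)!: 3!×2!×0!×2!×3!×4! = 3456
prefactor² = (2J+1)×Δ×N² = 1152/7
  k=0: +1/(0!×0!×2!×0!×3!×2!) = 1/24
Σ = 1/24  ⇒  CG² = 1152/7×(1/24)² = 2/7
CG = +√(2/7) = +0.534522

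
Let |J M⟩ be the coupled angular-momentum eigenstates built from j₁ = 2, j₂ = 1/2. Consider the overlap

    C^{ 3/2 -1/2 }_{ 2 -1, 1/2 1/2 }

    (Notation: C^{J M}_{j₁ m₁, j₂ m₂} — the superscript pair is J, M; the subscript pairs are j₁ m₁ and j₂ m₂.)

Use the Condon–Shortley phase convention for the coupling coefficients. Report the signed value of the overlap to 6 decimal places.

triangle: 1!·3!·0!/5! = 6/120
(j±m)!: 1!·3!·1!·0!·1!·2! = 12
prefactor² = (2J+1)·Δ·N² = 12/5
  k=1: −1/(1!·0!·2!·0!·1!·0!) = -1/2
Σ = -1/2  ⇒  CG² = 12/5·(-1/2)² = 3/5
CG = −√(3/5) = -0.774597

−√(3/5) = -0.774597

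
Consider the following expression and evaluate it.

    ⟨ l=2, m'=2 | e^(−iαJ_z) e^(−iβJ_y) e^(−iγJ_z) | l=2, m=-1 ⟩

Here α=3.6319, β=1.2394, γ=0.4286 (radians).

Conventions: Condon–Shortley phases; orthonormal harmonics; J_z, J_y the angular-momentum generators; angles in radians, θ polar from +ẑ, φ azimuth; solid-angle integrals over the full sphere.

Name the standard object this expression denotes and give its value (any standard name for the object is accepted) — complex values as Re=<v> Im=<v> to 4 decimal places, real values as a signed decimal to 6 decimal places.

Wigner D-matrix element, Re=-0.2716 Im=0.1673

This is a Wigner D-matrix element — the rotation-matrix element ⟨l m'| R(α,β,γ) |l m⟩ in the angular-momentum basis.
D^2_{2,-1}(3.6319,1.2394,0.4286) = e^{-i·2·3.6319}·d^2_{2,-1}(1.2394)·e^{-i·-1·0.4286}. Compute d first:
Half-angle: c=0.814053, s=0.580791. N=√(24·1·1·6)=12.000000
k: max(0,(-1)−(2))=0 … min(2+(-1),2−(2))=0
  k=0: (−1)^3·12.0000/(6)·0.8141^1·0.5808^3 = -0.318964
d^2_{2,-1}(1.2394) = -0.318964
Phases: e^{-i·(2)·3.6319}=+0.556512-0.830840i, e^{-i·(-1)·0.4286}=+0.909548+0.415598i ⇒ D=-0.271588+0.167266i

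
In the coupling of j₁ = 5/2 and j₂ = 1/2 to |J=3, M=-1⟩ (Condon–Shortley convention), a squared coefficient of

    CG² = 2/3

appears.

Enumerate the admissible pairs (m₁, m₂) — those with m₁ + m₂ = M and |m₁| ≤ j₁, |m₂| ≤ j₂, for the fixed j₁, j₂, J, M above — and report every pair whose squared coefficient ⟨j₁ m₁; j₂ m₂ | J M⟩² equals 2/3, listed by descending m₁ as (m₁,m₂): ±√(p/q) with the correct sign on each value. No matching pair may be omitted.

(-1/2,-1/2): +√(2/3)

Admissible pairs with m₁+m₂ = M = -1: (-3/2,1/2), (-1/2,-1/2)
  (m₁,m₂)=(-1/2,-1/2): CG² = 2/3, CG = +√(2/3)   ← matches the target
  (m₁,m₂)=(-3/2,1/2): CG² = 1/3, CG = +√(1/3)
Pairs with CG² = 2/3: (-1/2,-1/2): +√(2/3)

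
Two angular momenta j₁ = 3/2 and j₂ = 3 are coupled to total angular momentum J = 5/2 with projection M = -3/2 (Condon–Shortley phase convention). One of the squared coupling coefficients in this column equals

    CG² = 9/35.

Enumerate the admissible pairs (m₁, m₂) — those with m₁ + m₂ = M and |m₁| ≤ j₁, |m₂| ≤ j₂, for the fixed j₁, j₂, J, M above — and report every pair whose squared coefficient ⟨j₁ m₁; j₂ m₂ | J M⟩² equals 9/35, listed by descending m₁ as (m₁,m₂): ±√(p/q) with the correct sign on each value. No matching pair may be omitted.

Admissible pairs with m₁+m₂ = M = -3/2: (-3/2,0), (-1/2,-1), (1/2,-2), (3/2,-3)
  (m₁,m₂)=(3/2,-3): CG² = 9/28, CG = +√(9/28)
  (m₁,m₂)=(1/2,-2): CG² = 1/14, CG = +√(1/14)
  (m₁,m₂)=(-1/2,-1): CG² = 7/20, CG = −√(7/20)
  (m₁,m₂)=(-3/2,0): CG² = 9/35, CG = +√(9/35)   ← matches the target
Pairs with CG² = 9/35: (-3/2,0): +√(9/35)

(-3/2,0): +√(9/35)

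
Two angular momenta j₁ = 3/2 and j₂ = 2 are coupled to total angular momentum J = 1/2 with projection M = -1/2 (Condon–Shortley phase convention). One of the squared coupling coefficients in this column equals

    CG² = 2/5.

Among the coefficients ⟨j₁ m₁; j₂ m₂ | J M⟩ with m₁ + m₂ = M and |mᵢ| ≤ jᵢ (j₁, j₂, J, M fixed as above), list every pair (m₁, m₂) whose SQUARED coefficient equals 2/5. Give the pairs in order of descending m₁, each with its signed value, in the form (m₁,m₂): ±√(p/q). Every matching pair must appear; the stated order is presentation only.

(3/2,-2): +√(2/5)

Admissible pairs with m₁+m₂ = M = -1/2: (-3/2,1), (-1/2,0), (1/2,-1), (3/2,-2)
  (m₁,m₂)=(3/2,-2): CG² = 2/5, CG = +√(2/5)   ← matches the target
  (m₁,m₂)=(1/2,-1): CG² = 3/10, CG = −√(3/10)
  (m₁,m₂)=(-1/2,0): CG² = 1/5, CG = +√(1/5)
  (m₁,m₂)=(-3/2,1): CG² = 1/10, CG = −√(1/10)
Pairs with CG² = 2/5: (3/2,-2): +√(2/5)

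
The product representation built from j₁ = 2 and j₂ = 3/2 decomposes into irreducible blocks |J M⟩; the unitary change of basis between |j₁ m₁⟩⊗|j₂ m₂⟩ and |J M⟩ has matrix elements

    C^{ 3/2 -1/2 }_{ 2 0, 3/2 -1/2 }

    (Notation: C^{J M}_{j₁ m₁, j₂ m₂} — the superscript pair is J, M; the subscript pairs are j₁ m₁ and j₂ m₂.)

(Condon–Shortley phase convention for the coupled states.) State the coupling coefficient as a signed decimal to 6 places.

-0.447214

triangle: 2!*2!*1!/6! = 4/720
(j±m)!: 2!*2!*1!*2!*1!*2! = 16
prefactor² = (2J+1)*Δ*N² = 16/45
  k=0: +1/(0!*2!*2!*1!*0!*0!) = 1/4
  k=1: −1/(1!*1!*1!*0!*1!*1!) = -1
Σ = -3/4  ⇒  CG² = 16/45*(-3/4)² = 1/5
CG = −√(1/5) = -0.447214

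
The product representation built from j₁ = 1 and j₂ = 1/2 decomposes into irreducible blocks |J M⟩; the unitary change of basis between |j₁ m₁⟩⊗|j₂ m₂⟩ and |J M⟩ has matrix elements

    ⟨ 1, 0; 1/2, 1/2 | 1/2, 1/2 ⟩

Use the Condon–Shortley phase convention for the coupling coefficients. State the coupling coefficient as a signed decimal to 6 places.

√[2·1!1!0!/3! · 1!1!1!0!1!0!] = √(1/3)
  +(−1)^1/∏(1,0,0,0,1,0)! = -1  (running -1)
⟨..|..⟩ = √(1/3)·(-1) = -0.577350

−√(1/3) = -0.577350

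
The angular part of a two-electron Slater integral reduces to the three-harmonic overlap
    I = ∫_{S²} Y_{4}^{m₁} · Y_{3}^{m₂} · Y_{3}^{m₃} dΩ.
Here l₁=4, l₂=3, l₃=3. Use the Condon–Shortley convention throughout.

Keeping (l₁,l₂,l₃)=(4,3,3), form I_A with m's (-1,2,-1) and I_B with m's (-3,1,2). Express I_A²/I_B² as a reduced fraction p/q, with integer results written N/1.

16/7

Shared (l₁,l₂,l₃)=(4,3,3): N and (l;000)² cancel in I_A²/I_B².
A: Δ = 4!·4!·2!/11! = 1/34650; Racah Σ t=3..4: t=3:−1/48 t=4:+1/144 = -1/72; ⇒ 3j(4 3 3; -1 2 -1)² = 16/693, sgn -1
B: Δ = 4!·4!·2!/11! = 1/34650; Racah Σ t=3..4: t=3:−1/144 t=4:+1/288 = -1/288; ⇒ 3j(4 3 3; -3 1 2)² = 1/99, sgn +1
I_A²/I_B² = (16/693)/(1/99) = 16/7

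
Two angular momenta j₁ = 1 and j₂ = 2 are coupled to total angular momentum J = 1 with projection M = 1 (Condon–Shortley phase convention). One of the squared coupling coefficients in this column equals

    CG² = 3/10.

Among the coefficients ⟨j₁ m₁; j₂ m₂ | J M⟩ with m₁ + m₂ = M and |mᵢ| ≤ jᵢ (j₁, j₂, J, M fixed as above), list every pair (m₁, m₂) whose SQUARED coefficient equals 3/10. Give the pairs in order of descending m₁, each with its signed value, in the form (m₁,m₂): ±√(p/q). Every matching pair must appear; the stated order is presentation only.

(0,1): −√(3/10)

Admissible pairs with m₁+m₂ = M = 1: (-1,2), (0,1), (1,0)
  (m₁,m₂)=(1,0): CG² = 1/10, CG = +√(1/10)
  (m₁,m₂)=(0,1): CG² = 3/10, CG = −√(3/10)   ← matches the target
  (m₁,m₂)=(-1,2): CG² = 3/5, CG = +√(3/5)
Pairs with CG² = 3/10: (0,1): −√(3/10)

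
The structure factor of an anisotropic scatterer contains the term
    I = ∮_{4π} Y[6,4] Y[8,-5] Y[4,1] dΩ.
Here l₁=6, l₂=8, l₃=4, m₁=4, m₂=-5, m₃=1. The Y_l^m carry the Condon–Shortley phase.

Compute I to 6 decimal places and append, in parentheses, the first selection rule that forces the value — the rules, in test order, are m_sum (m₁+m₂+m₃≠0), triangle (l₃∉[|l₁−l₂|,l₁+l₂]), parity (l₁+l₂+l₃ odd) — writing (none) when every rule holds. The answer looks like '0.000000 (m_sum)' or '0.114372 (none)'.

-0.007283 (none)

Rules hold: Σm=0, L=18 even, 2≤4≤14.
N = 13·17·9 = 1989
Δ = 10!·2!·6!/19! = 1/23279256
Racah Σ t=4..6: t=4:+1/1658880 t=5:−1/518400 t=6:+1/1658880 = -1/1382400
⇒ 3j(6 8 4; 0 0 0)² = 504/46189, sgn -1
Racah Σ t=0..2: t=0:+1/261273600 t=1:−1/17418240 t=2:+1/19353600 = -1/522547200
⇒ 3j(6 8 4; 4 -5 1)² = 5/162792, sgn +1
4πI² = N·(3j₀)²·(3jₘ)² = 45/67507
I = -1·√(0.000666598/4π) = -0.00728328
No selection rule forces the value: the integral is nonzero (none).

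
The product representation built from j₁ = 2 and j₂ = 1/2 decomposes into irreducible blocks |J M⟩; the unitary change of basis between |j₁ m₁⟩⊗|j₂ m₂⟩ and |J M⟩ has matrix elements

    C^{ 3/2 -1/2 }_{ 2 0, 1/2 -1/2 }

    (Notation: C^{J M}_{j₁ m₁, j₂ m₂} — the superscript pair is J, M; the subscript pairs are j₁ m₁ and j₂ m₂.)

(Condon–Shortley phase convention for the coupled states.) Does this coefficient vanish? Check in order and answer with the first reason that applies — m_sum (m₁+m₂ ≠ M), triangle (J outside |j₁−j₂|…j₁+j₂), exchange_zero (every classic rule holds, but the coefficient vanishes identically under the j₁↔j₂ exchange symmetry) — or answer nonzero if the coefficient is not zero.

nonzero

m-sum: m₁+m₂ = 0+(-1/2) = -1/2, M = -1/2  ✓
triangle: |j₁−j₂| = 3/2 ≤ J = 3/2 ≤ j₁+j₂ = 5/2  ✓
exchange: j₁≠j₂ or m₁≠m₂ — the exchange symmetry imposes no constraint here
value check: CG = +√(2/5) = +0.632456 ≠ 0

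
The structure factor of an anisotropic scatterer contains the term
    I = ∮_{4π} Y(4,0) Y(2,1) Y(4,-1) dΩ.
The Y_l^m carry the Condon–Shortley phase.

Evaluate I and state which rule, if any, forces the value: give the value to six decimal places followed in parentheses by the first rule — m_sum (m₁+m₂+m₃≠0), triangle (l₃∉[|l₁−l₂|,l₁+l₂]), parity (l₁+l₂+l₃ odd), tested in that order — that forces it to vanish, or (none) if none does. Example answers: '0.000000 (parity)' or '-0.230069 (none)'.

Checks pass: Σm=0; 10 even; l₃=4∈[2,6].
(2·4+1)(2·2+1)(2·4+1) = 405
Δ: 2! 6! 2! / 11! → 1/13860
sum: t=0:+1/192 t=1:−1/36 t=2:+1/192 = -5/288
3j²(4 2 4; 0 0 0) = Δ·Π!·Σ² = 20/693  (sign -1)
sum: t=1:−1/72 t=2:+1/96 = -1/288
3j²(4 2 4; 0 1 -1) = Δ·Π!·Σ² = 1/462  (sign +1)
combine: 4πI² = 405·20/693·1/462 = 150/5929
take √, sign -1: I = -0.04486937
No selection rule forces the value: the integral is nonzero (none).

-0.044869 (none)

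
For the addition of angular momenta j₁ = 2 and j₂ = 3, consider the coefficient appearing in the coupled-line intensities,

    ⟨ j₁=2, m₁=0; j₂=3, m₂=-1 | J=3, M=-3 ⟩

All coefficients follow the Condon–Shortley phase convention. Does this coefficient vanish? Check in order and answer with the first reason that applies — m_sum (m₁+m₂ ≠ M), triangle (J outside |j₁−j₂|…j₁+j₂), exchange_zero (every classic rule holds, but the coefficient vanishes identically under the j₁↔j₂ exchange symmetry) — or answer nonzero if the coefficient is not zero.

m_sum

m-sum: m₁+m₂ = 0+(-1) = -1, M = -3  ✗ ⇒ coefficient is 0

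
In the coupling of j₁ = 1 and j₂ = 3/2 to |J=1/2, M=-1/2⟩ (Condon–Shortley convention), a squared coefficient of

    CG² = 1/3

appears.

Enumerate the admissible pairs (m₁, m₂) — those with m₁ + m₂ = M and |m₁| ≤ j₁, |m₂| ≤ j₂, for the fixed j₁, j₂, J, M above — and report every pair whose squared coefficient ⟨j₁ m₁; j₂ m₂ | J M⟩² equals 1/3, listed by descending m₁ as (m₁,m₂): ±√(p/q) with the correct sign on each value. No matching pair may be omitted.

Admissible pairs with m₁+m₂ = M = -1/2: (-1,1/2), (0,-1/2), (1,-3/2)
  (m₁,m₂)=(1,-3/2): CG² = 1/2, CG = +√(1/2)
  (m₁,m₂)=(0,-1/2): CG² = 1/3, CG = −√(1/3)   ← matches the target
  (m₁,m₂)=(-1,1/2): CG² = 1/6, CG = +√(1/6)
Pairs with CG² = 1/3: (0,-1/2): −√(1/3)

(0,-1/2): −√(1/3)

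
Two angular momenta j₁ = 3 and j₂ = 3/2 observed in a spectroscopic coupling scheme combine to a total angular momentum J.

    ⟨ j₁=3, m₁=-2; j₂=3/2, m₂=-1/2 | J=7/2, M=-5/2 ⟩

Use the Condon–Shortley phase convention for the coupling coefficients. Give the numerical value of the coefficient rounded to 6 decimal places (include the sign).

−√(1/7) = -0.377964

j₁+j₂−J=1  J+j₁−j₂=5  J−j₁+j₂=2  j₁+j₂+J+1=9
(j₁±m₁, j₂±m₂, J±M) = (1,5,1,2,1,6)
P² = 6400/7
sum k=0..1:
  [0] +1/120 = 1/120
  [1] −1/48 = -1/48
S = -1/80
C² = P²·S² = 1/7 ; C = -0.377964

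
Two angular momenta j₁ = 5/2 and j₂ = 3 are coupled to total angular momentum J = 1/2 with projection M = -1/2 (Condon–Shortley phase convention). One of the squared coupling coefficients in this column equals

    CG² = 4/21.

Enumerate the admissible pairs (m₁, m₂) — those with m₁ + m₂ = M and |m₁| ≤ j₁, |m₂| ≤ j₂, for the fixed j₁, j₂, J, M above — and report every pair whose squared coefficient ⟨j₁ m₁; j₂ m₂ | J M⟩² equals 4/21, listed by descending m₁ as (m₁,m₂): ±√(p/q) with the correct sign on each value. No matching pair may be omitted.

Admissible pairs with m₁+m₂ = M = -1/2: (-5/2,2), (-3/2,1), (-1/2,0), (1/2,-1), (3/2,-2), (5/2,-3)
  (m₁,m₂)=(5/2,-3): CG² = 2/7, CG = +√(2/7)
  (m₁,m₂)=(3/2,-2): CG² = 5/21, CG = −√(5/21)
  (m₁,m₂)=(1/2,-1): CG² = 4/21, CG = +√(4/21)   ← matches the target
  (m₁,m₂)=(-1/2,0): CG² = 1/7, CG = −√(1/7)
  (m₁,m₂)=(-3/2,1): CG² = 2/21, CG = +√(2/21)
  (m₁,m₂)=(-5/2,2): CG² = 1/21, CG = −√(1/21)
Pairs with CG² = 4/21: (1/2,-1): +√(4/21)

(1/2,-1): +√(4/21)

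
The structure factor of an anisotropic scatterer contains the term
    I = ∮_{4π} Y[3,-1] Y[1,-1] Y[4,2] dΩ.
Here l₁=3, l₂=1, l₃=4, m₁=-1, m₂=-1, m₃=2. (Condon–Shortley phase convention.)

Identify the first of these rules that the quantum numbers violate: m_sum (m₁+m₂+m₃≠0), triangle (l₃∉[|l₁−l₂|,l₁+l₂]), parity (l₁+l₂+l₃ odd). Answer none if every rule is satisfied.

none

azimuthal sum: -1 − 1 + 2 = 0  ✓
2 ≤ 4 ≤ 4 (triangle on l)  ✓
L = 3 + 1 + 4 = 8 (even)  ✓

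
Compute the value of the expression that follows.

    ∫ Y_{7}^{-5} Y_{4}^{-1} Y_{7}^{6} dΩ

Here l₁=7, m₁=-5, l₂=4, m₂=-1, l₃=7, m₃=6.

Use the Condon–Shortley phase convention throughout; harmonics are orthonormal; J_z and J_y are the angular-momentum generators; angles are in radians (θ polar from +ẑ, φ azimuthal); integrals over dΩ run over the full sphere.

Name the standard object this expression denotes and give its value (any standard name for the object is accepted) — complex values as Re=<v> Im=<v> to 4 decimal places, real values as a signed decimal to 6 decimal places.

Gaunt coefficient, -0.082726

This is a Gaunt coefficient — the integral of a triple product of spherical harmonics over the sphere.
Rules hold: Σm=0, L=18 even, 3≤7≤11.
N = 15·9·15 = 2025
Δ = 4!·10!·4!/19! = 1/58198140
Racah Σ t=0..4: t=0:+1/17418240 t=1:−1/622080 t=2:+1/230400 t=3:−1/622080 t=4:+1/17418240 = 1/806400
⇒ 3j(7 4 7; 0 0 0)² = 2268/230945, sgn -1
Racah Σ t=2..3: t=2:+1/87091200 t=3:−1/52254720 = -1/130636800
⇒ 3j(7 4 7; -5 -1 6)² = 88/20349, sgn +1
4πI² = N·(3j₀)²·(3jₘ)² = 116640/1356277
I = -1·√(0.0860001/4π) = -0.08272650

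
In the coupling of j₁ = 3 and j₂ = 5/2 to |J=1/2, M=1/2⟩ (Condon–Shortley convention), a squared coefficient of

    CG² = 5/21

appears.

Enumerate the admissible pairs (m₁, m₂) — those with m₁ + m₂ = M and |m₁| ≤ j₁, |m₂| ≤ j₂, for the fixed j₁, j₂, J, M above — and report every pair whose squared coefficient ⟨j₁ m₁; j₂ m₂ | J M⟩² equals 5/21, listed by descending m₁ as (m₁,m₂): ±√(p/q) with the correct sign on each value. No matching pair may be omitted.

(2,-3/2): −√(5/21)

Admissible pairs with m₁+m₂ = M = 1/2: (-2,5/2), (-1,3/2), (0,1/2), (1,-1/2), (2,-3/2), (3,-5/2)
  (m₁,m₂)=(3,-5/2): CG² = 2/7, CG = +√(2/7)
  (m₁,m₂)=(2,-3/2): CG² = 5/21, CG = −√(5/21)   ← matches the target
  (m₁,m₂)=(1,-1/2): CG² = 4/21, CG = +√(4/21)
  (m₁,m₂)=(0,1/2): CG² = 1/7, CG = −√(1/7)
  (m₁,m₂)=(-1,3/2): CG² = 2/21, CG = +√(2/21)
  (m₁,m₂)=(-2,5/2): CG² = 1/21, CG = −√(1/21)
Pairs with CG² = 5/21: (2,-3/2): −√(5/21)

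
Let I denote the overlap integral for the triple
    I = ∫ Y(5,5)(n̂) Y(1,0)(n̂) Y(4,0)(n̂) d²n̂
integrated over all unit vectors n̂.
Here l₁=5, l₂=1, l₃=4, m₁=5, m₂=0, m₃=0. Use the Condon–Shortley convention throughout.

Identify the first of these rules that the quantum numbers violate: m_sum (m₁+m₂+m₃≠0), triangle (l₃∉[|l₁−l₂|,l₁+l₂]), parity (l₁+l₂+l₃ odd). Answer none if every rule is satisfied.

Σmᵢ = 5  ✗
l₃∈[|l₁−l₂|,l₁+l₂]=[4,6], have l₃=4
Σlᵢ = 10 ⇒ even

m_sum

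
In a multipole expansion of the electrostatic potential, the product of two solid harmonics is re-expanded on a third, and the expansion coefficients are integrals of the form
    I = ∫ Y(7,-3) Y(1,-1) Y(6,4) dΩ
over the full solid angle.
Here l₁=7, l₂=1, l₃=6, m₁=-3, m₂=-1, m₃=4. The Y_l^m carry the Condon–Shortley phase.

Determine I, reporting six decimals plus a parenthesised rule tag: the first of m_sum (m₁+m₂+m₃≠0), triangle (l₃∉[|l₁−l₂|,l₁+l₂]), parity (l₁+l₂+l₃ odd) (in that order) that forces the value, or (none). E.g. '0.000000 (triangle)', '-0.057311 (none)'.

Rules hold: Σm=0, L=14 even, 6≤6≤8.
N = 15·3·13 = 585
Δ = 2!·12!·0!/15! = 1/1365
Racah Σ t=1..1: t=1:−1/518400 = -1/518400
⇒ 3j(7 1 6; 0 0 0)² = 7/195, sgn -1
Racah Σ t=0..0: t=0:+1/14515200 = 1/14515200
⇒ 3j(7 1 6; -3 -1 4)² = 2/455, sgn +1
4πI² = N·(3j₀)²·(3jₘ)² = 6/65
I = -1·√(0.0923077/4π) = -0.08570655
No selection rule forces the value: the integral is nonzero (none).

-0.085707 (none)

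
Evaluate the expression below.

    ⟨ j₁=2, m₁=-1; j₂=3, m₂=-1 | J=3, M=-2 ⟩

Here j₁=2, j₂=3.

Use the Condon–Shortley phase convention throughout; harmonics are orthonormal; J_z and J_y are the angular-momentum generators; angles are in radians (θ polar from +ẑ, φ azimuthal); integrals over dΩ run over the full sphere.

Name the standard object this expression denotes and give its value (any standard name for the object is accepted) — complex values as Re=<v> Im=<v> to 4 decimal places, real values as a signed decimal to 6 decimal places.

This is a Clebsch–Gordan (vector-coupling) coefficient.
j₁+j₂−J=2  J+j₁−j₂=2  J−j₁+j₂=4  j₁+j₂+J+1=9
(j₁±m₁, j₂±m₂, J±M) = (1,3,2,4,1,5)
P² = 64
sum k=1..2:
  [1] −1/12 = -1/12
  [2] +1/48 = 1/48
S = -1/16
C² = P²·S² = 1/4 ; C = -0.500000

Clebsch–Gordan coefficient, −√(1/4) ≈ -0.500000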